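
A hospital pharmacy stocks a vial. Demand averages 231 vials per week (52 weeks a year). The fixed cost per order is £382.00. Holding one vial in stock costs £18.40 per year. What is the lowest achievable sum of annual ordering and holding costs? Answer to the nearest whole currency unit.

Annual demand D = 231 × 52 = 12,012.
The optimal lot size = √(2DS/H) = √(2 × 12,012 × 382 / 18.4) ≈ 706.23.
At the optimum the two cost components are equal, so total cost = 2·(Q*/2)H = Q*·H.
Minimum total = √(2DSH) = √(2 × 12,012 × 382 × 18.4) ≈ 12994.610.

TC* ≈ £12,995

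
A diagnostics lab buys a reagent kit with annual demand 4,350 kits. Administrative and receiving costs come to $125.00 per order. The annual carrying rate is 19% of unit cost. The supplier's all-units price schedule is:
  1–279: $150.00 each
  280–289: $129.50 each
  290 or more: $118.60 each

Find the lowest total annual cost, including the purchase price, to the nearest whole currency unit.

Holding cost per unit per year at price C is H = 0.19·C.
For each price level, check whether its EOQ is feasible; otherwise the best quantity at that price is the breakpoint.
EOQ at $150.00 = 195.3 (feasible in tier 1): TC = 4,350×$150.00 + (4,350/195.3)×125 + (195.3/2)×0.19×$150.00 = $658,067.20.
EOQ at $129.50 = 210.2 < 280, so use break Q=280: TC = 4,350×$129.50 + (4,350/280.0)×125 + (280.0/2)×0.19×$129.50 = $568,711.66.
EOQ at $118.60 = 219.7 < 290, so use break Q=290: TC = 4,350×$118.60 + (4,350/290.0)×125 + (290.0/2)×0.19×$118.60 = $521,052.43.
Lowest total cost among the candidates is at Q = 290.0.

TC* ≈ $521,052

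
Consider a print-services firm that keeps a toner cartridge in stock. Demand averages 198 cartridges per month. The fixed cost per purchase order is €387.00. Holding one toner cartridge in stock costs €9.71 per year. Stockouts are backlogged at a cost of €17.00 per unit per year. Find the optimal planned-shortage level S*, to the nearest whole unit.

Annual demand D = 198 × 12 = 2,376.
With planned backorders, Q* = √(2DS/H) · √((H+B)/B).
√(2DS/H) = √(2 × 2,376 × 387 / 9.71) = 435.195.
√((H+B)/B) = √((9.71+17)/17) = 1.2535.
Q* ≈ 545.502.
S* = Q* · H/(H+B) = 545.502 × 9.71/26.71 ≈ 198.309.

S* ≈ 198 cartridges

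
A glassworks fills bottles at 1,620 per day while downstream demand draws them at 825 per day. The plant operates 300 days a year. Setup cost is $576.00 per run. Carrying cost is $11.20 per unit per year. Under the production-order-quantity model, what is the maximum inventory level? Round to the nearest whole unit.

Annual demand D = 825 × 300 = 247,500.
Production build-up factor (1 − d/p) = 1 − 825/1,620 = 0.4907.
Q* = √(2DS / (H(1 − d/p))) = √(2 × 247,500 × 576 / (11.2 × 0.4907)).
= √(285,120,000 / 5.4963) ≈ 7202.425.
Maximum inventory = Q*(1 − d/p) = 7202.425 × 0.4907 ≈ 3534.524.

I_max ≈ 3,535 bottles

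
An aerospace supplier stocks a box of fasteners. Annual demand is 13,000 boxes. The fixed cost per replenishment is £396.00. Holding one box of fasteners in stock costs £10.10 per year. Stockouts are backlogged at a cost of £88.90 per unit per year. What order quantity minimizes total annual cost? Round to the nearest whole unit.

With planned backorders, Q* = √(2DS/H) · √((H+B)/B).
√(2DS/H) = √(2 × 13,000 × 396 / 10.1) = 1009.656.
√((H+B)/B) = √((10.1+88.9)/88.9) = 1.0553.
Q* ≈ 1065.468.

Q* ≈ 1,065 boxes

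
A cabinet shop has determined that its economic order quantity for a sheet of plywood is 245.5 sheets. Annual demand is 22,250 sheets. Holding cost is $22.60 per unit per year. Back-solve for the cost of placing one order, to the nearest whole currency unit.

S ≈ $31

Squaring Q* = √(2DS/H) gives Q*² = 2DS/H.
From Q* = √(2DS/H): S = Q*²H / (2D) = 245.5² × 22.6 / (2 × 22,250) = 30.6092.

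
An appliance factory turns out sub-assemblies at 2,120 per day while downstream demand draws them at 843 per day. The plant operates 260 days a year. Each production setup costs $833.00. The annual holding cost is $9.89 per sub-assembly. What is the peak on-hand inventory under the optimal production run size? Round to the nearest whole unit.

Annual demand D = 843 × 260 = 219,180.
Production build-up factor (1 − d/p) = 1 − 843/2,120 = 0.6024.
Q* = √(2DS / (H(1 − d/p))) = √(2 × 219,180 × 833 / (9.89 × 0.6024)).
= √(365,153,880 / 5.9573) ≈ 7829.108.
Maximum inventory = Q*(1 − d/p) = 7829.108 × 0.6024 ≈ 4715.930.

I_max ≈ 4,716 sub-assemblies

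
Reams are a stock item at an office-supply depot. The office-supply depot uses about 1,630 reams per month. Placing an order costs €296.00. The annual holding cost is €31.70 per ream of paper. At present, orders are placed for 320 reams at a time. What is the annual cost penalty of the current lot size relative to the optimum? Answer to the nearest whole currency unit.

Extra cost ≈ €4,006 per year

Annual demand D = 1,630 × 12 = 19,560.
EOQ = √(2DS/H) = √(2 × 19,560 × 296 / 31.7) ≈ 604.39.
Cost at Q* = (D/Q*)S + (Q*/2)H = √(2DSH) ≈ €19,159.09.
Cost at Q = 320: (19,560/320)×296 + (320/2)×31.7 = €18,093.00 + €5,072.00 = €23,165.00.
Excess = €23,165.00 − €19,159.09 = €4,005.91.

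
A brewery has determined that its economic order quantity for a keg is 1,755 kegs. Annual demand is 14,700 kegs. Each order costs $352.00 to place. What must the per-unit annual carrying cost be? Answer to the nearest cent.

H ≈ $3.36

Invert the EOQ relation Q*² = 2DS/H.
From Q* = √(2DS/H): H = 2DS / Q*² = 2 × 14,700 × 352 / 1,755² = 3.3600.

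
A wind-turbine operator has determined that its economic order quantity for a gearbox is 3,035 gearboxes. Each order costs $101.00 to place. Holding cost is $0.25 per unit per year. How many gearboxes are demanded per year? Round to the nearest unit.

Invert the EOQ relation Q*² = 2DS/H.
From Q* = √(2DS/H): D = Q*²H / (2S) = 3,035² × 0.25 / (2 × 101) = 11400.031.

D ≈ 11,400 gearboxes per year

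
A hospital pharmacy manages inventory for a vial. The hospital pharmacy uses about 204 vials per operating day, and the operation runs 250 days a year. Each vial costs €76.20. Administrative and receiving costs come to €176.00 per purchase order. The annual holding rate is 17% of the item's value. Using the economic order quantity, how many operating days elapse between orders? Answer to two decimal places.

Annual demand D = 204 × 250 = 51,000.
Holding cost H = 0.17 × €76.20 = €12.9540 per unit per year.
The optimal lot size = √(2DS/H) = √(2 × 51,000 × 176 / 12.954) ≈ 1177.21.
Cycle time = Q*/D × 250 = 1177.21 / 51,000 × 250 ≈ 5.771 days.

T ≈ 5.77 days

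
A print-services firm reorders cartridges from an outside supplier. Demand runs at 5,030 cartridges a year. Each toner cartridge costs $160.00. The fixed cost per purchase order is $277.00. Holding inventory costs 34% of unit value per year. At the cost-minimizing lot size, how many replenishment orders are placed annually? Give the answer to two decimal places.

N ≈ 22.22 orders per year

Holding cost H = 0.34 × $160.00 = $54.4000 per unit per year.
EOQ = √(2DS/H) = √(2 × 5,030 × 277 / 54.4) ≈ 226.33.
Orders per year = D / Q* = 5,030 / 226.33 ≈ 22.224.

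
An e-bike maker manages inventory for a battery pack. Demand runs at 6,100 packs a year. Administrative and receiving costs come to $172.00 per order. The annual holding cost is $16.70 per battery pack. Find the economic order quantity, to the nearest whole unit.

Q* ≈ 354 packs

EOQ = √(2DS / H) = √(2 × 6,100 × 172 / 16.7).
= √(2,098,400 / 16.7) = √125,652.6946 ≈ 354.475.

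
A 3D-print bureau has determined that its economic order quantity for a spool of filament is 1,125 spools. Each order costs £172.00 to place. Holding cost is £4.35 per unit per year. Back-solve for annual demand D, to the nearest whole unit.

The basic EOQ model gives Q* = √(2DS/H); rearrange for the unknown.
From Q* = √(2DS/H): D = Q*²H / (2S) = 1,125² × 4.35 / (2 × 172) = 16004.270.

D ≈ 16,004 spools per year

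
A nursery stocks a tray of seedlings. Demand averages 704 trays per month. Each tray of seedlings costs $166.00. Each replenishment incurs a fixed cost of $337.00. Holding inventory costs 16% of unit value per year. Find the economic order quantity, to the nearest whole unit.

Q* ≈ 463 trays

Annual demand D = 704 × 12 = 8,448.
Holding cost H = 0.16 × $166.00 = $26.5600 per unit per year.
EOQ = √(2DS / H) = √(2 × 8,448 × 337 / 26.56).
= √(5,693,952 / 26.56) = √214,380.7229 ≈ 463.013.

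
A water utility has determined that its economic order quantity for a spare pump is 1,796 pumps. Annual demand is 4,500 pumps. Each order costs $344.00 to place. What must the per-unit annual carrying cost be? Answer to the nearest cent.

H ≈ $0.96

Invert the EOQ relation Q*² = 2DS/H.
From Q* = √(2DS/H): H = 2DS / Q*² = 2 × 4,500 × 344 / 1,796² = 0.9598.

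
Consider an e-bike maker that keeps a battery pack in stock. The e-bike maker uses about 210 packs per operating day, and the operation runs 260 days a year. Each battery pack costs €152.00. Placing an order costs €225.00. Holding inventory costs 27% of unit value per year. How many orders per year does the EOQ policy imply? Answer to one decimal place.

Annual demand D = 210 × 260 = 54,600.
Holding cost H = 0.27 × €152.00 = €41.0400 per unit per year.
EOQ = √(2DS/H) = √(2 × 54,600 × 225 / 41.04) ≈ 773.75.
Orders per year = D / Q* = 54,600 / 773.75 ≈ 70.566.

N ≈ 70.6 orders per year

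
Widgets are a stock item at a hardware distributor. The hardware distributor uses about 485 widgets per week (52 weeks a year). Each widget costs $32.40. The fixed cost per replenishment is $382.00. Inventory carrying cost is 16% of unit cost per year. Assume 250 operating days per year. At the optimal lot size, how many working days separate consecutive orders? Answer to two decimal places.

T ≈ 19.11 days

Annual demand D = 485 × 52 = 25,220.
Holding cost H = 0.16 × $32.40 = $5.1840 per unit per year.
EOQ = √(2DS/H) = √(2 × 25,220 × 382 / 5.184) ≈ 1927.91.
Cycle time = Q*/D × 250 = 1927.91 / 25,220 × 250 ≈ 19.111 days.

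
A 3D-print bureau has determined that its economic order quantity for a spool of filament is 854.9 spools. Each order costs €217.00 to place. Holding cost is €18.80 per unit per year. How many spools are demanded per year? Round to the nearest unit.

D ≈ 31,659 spools per year

The basic EOQ model gives Q* = √(2DS/H); rearrange for the unknown.
From Q* = √(2DS/H): D = Q*²H / (2S) = 854.9² × 18.8 / (2 × 217) = 31659.114.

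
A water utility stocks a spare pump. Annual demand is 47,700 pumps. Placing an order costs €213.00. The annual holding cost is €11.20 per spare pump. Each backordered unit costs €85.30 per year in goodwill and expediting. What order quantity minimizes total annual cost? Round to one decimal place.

With planned backorders, Q* = √(2DS/H) · √((H+B)/B).
√(2DS/H) = √(2 × 47,700 × 213 / 11.2) = 1346.961.
√((H+B)/B) = √((11.2+85.3)/85.3) = 1.0636.
Q* ≈ 1432.663.

Q* ≈ 1,432.7 pumps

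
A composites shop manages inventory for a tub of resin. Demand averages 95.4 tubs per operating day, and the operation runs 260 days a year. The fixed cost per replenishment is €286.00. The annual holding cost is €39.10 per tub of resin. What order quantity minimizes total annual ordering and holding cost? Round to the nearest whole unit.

Q* ≈ 602 tubs

Annual demand D = 95.4 × 260 = 24,804.
EOQ = √(2DS / H) = √(2 × 24,804 × 286 / 39.1).
= √(14,187,888 / 39.1) = √362,861.5857 ≈ 602.380.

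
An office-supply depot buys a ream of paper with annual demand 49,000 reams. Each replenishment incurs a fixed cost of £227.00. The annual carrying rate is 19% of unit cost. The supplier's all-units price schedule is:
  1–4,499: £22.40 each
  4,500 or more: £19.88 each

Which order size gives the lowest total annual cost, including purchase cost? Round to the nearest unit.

Q* ≈ 4,500 reams

Holding cost per unit per year at price C is H = 0.19·C.
For each price level, check whether its EOQ is feasible; otherwise the best quantity at that price is the breakpoint.
EOQ at £22.40 = 2286.3 (feasible in tier 1): TC = 49,000×£22.40 + (49,000/2286.3)×227 + (2286.3/2)×0.19×£22.40 = £1,107,330.31.
EOQ at £19.88 = 2426.8 < 4500, so use break Q=4500: TC = 49,000×£19.88 + (49,000/4500.0)×227 + (4500.0/2)×0.19×£19.88 = £985,090.48.
Lowest total cost is £985,090.48 at Q = 4500.0.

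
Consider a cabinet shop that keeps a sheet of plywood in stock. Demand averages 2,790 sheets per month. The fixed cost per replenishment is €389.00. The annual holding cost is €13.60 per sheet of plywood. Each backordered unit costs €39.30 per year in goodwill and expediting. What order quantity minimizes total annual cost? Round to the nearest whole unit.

Annual demand D = 2,790 × 12 = 33,480.
With planned backorders, Q* = √(2DS/H) · √((H+B)/B).
√(2DS/H) = √(2 × 33,480 × 389 / 13.6) = 1383.927.
√((H+B)/B) = √((13.6+39.3)/39.3) = 1.1602.
Q* ≈ 1605.627.

Q* ≈ 1,606 sheets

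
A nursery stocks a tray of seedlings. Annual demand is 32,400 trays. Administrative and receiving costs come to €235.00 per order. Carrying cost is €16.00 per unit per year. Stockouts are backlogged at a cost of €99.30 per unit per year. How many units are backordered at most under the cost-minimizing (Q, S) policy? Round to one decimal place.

With planned backorders, Q* = √(2DS/H) · √((H+B)/B).
√(2DS/H) = √(2 × 32,400 × 235 / 16) = 975.577.
√((H+B)/B) = √((16+99.3)/99.3) = 1.0776.
Q* ≈ 1051.239.
S* = Q* · H/(H+B) = 1051.239 × 16/115.3 ≈ 145.879.

S* ≈ 145.9 trays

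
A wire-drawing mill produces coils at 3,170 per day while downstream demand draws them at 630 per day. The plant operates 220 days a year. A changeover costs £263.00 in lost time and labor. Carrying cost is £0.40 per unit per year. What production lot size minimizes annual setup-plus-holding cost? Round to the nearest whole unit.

Annual demand D = 630 × 220 = 138,600.
Production build-up factor (1 − d/p) = 1 − 630/3,170 = 0.8013.
Q* = √(2DS / (H(1 − d/p))) = √(2 × 138,600 × 263 / (0.4 × 0.8013)).
= √(72,903,600 / 0.3205) ≈ 15081.942.

Q* ≈ 15,082 coils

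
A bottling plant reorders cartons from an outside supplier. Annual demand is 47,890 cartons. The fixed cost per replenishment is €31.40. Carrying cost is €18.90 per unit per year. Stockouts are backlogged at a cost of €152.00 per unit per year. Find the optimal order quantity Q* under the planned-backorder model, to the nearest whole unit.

With planned backorders, Q* = √(2DS/H) · √((H+B)/B).
√(2DS/H) = √(2 × 47,890 × 31.4 / 18.9) = 398.907.
√((H+B)/B) = √((18.9+152)/152) = 1.0603.
Q* ≈ 422.981.

Q* ≈ 423 cartons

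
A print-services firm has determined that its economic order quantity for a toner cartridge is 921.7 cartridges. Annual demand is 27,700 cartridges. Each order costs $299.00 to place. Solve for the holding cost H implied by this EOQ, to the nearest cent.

The basic EOQ model gives Q* = √(2DS/H); rearrange for the unknown.
From Q* = √(2DS/H): H = 2DS / Q*² = 2 × 27,700 × 299 / 921.7² = 19.4985.

H ≈ $19.50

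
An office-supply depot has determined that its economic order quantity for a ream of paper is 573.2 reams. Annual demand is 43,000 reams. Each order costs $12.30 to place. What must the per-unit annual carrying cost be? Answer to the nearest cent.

The basic EOQ model gives Q* = √(2DS/H); rearrange for the unknown.
From Q* = √(2DS/H): H = 2DS / Q*² = 2 × 43,000 × 12.3 / 573.2² = 3.2195.

H ≈ $3.22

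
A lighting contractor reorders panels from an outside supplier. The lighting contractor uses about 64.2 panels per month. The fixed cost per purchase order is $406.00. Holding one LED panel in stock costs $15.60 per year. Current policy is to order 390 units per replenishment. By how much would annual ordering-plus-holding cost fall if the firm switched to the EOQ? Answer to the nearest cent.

Annual demand D = 64.2 × 12 = 770.4.
EOQ = √(2DS/H) = √(2 × 770.4 × 406 / 15.6) ≈ 200.25.
Cost at Q* = (D/Q*)S + (Q*/2)H = √(2DSH) ≈ $3,123.91.
Cost at Q = 390: (770.4/390)×406 + (390/2)×15.6 = $802.01 + $3,042.00 = $3,844.01.
Excess = $3,844.01 − $3,123.91 = $720.10.

Extra cost ≈ $720.10 per year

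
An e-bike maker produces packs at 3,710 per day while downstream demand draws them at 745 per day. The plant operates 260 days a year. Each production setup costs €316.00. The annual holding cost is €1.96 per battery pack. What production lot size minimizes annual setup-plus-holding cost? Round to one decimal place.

Q* ≈ 8,840.4 packs

Annual demand D = 745 × 260 = 193,700.
Production build-up factor (1 − d/p) = 1 − 745/3,710 = 0.7992.
Q* = √(2DS / (H(1 − d/p))) = √(2 × 193,700 × 316 / (1.96 × 0.7992)).
= √(122,418,400 / 1.5664) ≈ 8840.359.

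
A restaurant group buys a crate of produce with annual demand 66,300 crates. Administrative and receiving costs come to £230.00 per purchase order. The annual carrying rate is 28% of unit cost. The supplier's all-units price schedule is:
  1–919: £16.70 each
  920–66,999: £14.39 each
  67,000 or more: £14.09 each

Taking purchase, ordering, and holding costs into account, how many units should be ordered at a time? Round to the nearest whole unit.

Holding cost per unit per year at price C is H = 0.28·C.
Evaluate total cost at each tier's feasible EOQ or, if the EOQ is below the tier, at the tier's minimum quantity.
Tier 1 (£16.70): EOQ = 2553.9 exceeds tier's upper bound 919, so this tier is dominated.
EOQ at £14.39 = 2751.2 (feasible in tier 2): TC = 66,300×£14.39 + (66,300/2751.2)×230 + (2751.2/2)×0.28×£14.39 = £965,142.24.
EOQ at £14.09 = 2780.4 < 67000, so use break Q=67000: TC = 66,300×£14.09 + (66,300/67000.0)×230 + (67000.0/2)×0.28×£14.09 = £1,066,558.80.
Lowest total cost is £965,142.24 at Q = 2751.2.

Q* ≈ 2,751 crates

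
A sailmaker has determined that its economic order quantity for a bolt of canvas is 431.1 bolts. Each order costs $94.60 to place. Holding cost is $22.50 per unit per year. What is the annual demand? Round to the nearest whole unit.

D ≈ 22,101 bolts per year

Squaring Q* = √(2DS/H) gives Q*² = 2DS/H.
From Q* = √(2DS/H): D = Q*²H / (2S) = 431.1² × 22.5 / (2 × 94.6) = 22101.280.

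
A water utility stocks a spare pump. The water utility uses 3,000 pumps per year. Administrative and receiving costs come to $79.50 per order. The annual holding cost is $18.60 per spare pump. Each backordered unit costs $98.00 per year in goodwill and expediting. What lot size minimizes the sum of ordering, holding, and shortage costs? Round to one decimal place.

Q* ≈ 174.7 pumps

With planned backorders, Q* = √(2DS/H) · √((H+B)/B).
√(2DS/H) = √(2 × 3,000 × 79.5 / 18.6) = 160.141.
√((H+B)/B) = √((18.6+98)/98) = 1.0908.
Q* ≈ 174.678.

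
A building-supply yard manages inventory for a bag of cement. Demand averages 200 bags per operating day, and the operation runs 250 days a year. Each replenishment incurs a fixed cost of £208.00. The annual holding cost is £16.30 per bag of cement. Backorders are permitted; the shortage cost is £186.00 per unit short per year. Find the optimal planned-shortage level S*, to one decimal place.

S* ≈ 94.9 bags

Annual demand D = 200 × 250 = 50,000.
With planned backorders, Q* = √(2DS/H) · √((H+B)/B).
√(2DS/H) = √(2 × 50,000 × 208 / 16.3) = 1129.634.
√((H+B)/B) = √((16.3+186)/186) = 1.0429.
Q* ≈ 1178.092.
S* = Q* · H/(H+B) = 1178.092 × 16.3/202.3 ≈ 94.923.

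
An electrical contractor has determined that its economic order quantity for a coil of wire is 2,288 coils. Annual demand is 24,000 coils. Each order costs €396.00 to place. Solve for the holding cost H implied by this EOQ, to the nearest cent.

H ≈ €3.63

Squaring Q* = √(2DS/H) gives Q*² = 2DS/H.
From Q* = √(2DS/H): H = 2DS / Q*² = 2 × 24,000 × 396 / 2,288² = 3.6310.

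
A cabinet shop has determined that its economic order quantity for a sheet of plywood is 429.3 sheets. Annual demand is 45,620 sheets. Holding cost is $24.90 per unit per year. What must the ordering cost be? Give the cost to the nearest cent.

Invert the EOQ relation Q*² = 2DS/H.
From Q* = √(2DS/H): S = Q*²H / (2D) = 429.3² × 24.9 / (2 × 45,620) = 50.2963.

S ≈ $50.30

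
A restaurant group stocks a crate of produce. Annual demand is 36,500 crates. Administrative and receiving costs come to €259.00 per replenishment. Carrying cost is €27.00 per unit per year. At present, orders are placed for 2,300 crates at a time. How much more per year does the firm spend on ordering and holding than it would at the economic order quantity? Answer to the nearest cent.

Extra cost ≈ €12,566.21 per year

EOQ = √(2DS/H) = √(2 × 36,500 × 259 / 27) ≈ 836.81.
Cost at Q* = (D/Q*)S + (Q*/2)H = √(2DSH) ≈ €22,594.00.
Cost at Q = 2,300: (36,500/2,300)×259 + (2,300/2)×27 = €4,110.22 + €31,050.00 = €35,160.22.
Excess = €35,160.22 − €22,594.00 = €12,566.21.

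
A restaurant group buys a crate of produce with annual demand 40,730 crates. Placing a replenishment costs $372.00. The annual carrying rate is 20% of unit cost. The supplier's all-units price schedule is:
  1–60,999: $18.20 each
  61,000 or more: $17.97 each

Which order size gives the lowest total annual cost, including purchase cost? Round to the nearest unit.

Q* ≈ 2,885 crates

Holding cost per unit per year at price C is H = 0.20·C.
For each price level, check whether its EOQ is feasible; otherwise the best quantity at that price is the breakpoint.
EOQ at $18.20 = 2885.3 (feasible in tier 1): TC = 40,730×$18.20 + (40,730/2885.3)×372 + (2885.3/2)×0.20×$18.20 = $751,788.54.
EOQ at $17.97 = 2903.7 < 61000, so use break Q=61000: TC = 40,730×$17.97 + (40,730/61000.0)×372 + (61000.0/2)×0.20×$17.97 = $841,783.49.
Lowest total cost is $751,788.54 at Q = 2885.3.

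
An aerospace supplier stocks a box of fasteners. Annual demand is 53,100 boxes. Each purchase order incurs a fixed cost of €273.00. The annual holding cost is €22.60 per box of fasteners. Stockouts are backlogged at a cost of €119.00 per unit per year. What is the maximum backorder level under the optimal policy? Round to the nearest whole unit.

S* ≈ 197 boxes

With planned backorders, Q* = √(2DS/H) · √((H+B)/B).
√(2DS/H) = √(2 × 53,100 × 273 / 22.6) = 1132.633.
√((H+B)/B) = √((22.6+119)/119) = 1.0908.
Q* ≈ 1235.514.
S* = Q* · H/(H+B) = 1235.514 × 22.6/141.6 ≈ 197.194.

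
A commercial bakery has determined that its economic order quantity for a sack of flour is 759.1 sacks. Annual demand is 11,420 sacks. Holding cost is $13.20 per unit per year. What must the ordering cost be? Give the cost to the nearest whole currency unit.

The basic EOQ model gives Q* = √(2DS/H); rearrange for the unknown.
From Q* = √(2DS/H): S = Q*²H / (2D) = 759.1² × 13.2 / (2 × 11,420) = 333.0242.

S ≈ $333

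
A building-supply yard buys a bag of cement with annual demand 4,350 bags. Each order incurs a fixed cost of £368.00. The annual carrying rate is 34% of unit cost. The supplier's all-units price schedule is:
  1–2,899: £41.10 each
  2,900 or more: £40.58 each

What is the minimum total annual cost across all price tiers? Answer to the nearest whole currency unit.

Holding cost per unit per year at price C is H = 0.34·C.
Candidates are each tier's EOQ (if it falls in that tier) and each price-break quantity.
EOQ at £41.10 = 478.7 (feasible in tier 1): TC = 4,350×£41.10 + (4,350/478.7)×368 + (478.7/2)×0.34×£41.10 = £185,473.73.
EOQ at £40.58 = 481.7 < 2900, so use break Q=2900: TC = 4,350×£40.58 + (4,350/2900.0)×368 + (2900.0/2)×0.34×£40.58 = £197,080.94.
Lowest total cost among the candidates is at Q = 478.7.

TC* ≈ £185,474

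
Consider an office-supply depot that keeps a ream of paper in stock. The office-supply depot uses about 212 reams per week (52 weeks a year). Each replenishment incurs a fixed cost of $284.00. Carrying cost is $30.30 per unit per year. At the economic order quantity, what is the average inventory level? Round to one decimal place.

Annual demand D = 212 × 52 = 11,024.
Q* = √(2DS/H) = √(2 × 11,024 × 284 / 30.3) ≈ 454.59.
Average inventory = Q*/2 ≈ 454.59 / 2 = 227.296.

Average inventory ≈ 227.3 reams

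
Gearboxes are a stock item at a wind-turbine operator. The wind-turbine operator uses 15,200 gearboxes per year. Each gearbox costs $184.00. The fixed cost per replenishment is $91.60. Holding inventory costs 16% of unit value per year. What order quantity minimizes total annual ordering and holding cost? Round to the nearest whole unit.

Holding cost H = 0.16 × $184.00 = $29.4400 per unit per year.
EOQ = √(2DS / H) = √(2 × 15,200 × 91.6 / 29.44).
= √(2,784,640 / 29.44) = √94,586.9565 ≈ 307.550.

Q* ≈ 308 gearboxes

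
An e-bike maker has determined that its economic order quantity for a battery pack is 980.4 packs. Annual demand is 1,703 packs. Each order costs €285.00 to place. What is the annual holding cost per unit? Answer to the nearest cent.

H ≈ €1.01

The basic EOQ model gives Q* = √(2DS/H); rearrange for the unknown.
From Q* = √(2DS/H): H = 2DS / Q*² = 2 × 1,703 × 285 / 980.4² = 1.0099.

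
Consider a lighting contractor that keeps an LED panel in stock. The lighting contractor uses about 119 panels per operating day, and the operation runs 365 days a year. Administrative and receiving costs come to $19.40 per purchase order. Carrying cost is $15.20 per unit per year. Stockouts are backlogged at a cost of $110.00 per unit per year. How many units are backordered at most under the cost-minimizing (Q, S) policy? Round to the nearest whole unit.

S* ≈ 43 panels

Annual demand D = 119 × 365 = 43,435.
With planned backorders, Q* = √(2DS/H) · √((H+B)/B).
√(2DS/H) = √(2 × 43,435 × 19.4 / 15.2) = 332.977.
√((H+B)/B) = √((15.2+110)/110) = 1.0669.
Q* ≈ 355.238.
S* = Q* · H/(H+B) = 355.238 × 15.2/125.2 ≈ 43.128.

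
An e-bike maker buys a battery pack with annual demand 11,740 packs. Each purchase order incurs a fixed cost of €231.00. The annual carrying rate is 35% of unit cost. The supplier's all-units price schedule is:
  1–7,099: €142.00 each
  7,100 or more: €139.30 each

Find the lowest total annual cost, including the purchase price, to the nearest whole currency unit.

Holding cost per unit per year at price C is H = 0.35·C.
Candidates are each tier's EOQ (if it falls in that tier) and each price-break quantity.
EOQ at €142.00 = 330.4 (feasible in tier 1): TC = 11,740×€142.00 + (11,740/330.4)×231 + (330.4/2)×0.35×€142.00 = €1,683,498.49.
EOQ at €139.30 = 333.5 < 7100, so use break Q=7100: TC = 11,740×€139.30 + (11,740/7100.0)×231 + (7100.0/2)×0.35×€139.30 = €1,808,844.21.
Lowest total cost among the candidates is at Q = 330.4.

TC* ≈ €1,683,498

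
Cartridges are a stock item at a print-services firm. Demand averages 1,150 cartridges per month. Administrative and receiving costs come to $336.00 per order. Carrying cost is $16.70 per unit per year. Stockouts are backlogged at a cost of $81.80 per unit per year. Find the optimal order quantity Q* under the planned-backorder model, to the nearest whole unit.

Q* ≈ 818 cartridges

Annual demand D = 1,150 × 12 = 13,800.
With planned backorders, Q* = √(2DS/H) · √((H+B)/B).
√(2DS/H) = √(2 × 13,800 × 336 / 16.7) = 745.188.
√((H+B)/B) = √((16.7+81.8)/81.8) = 1.0973.
Q* ≈ 817.725.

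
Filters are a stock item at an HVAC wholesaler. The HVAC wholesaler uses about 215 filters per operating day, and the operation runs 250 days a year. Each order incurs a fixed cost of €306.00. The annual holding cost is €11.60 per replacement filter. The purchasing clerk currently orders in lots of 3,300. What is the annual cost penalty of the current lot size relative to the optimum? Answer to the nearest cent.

Extra cost ≈ €4,589.97 per year

Annual demand D = 215 × 250 = 53,750.
EOQ = √(2DS/H) = √(2 × 53,750 × 306 / 11.6) ≈ 1683.98.
Cost at Q* = (D/Q*)S + (Q*/2)H = √(2DSH) ≈ €19,534.12.
Cost at Q = 3,300: (53,750/3,300)×306 + (3,300/2)×11.6 = €4,984.09 + €19,140.00 = €24,124.09.
Excess = €24,124.09 − €19,534.12 = €4,589.97.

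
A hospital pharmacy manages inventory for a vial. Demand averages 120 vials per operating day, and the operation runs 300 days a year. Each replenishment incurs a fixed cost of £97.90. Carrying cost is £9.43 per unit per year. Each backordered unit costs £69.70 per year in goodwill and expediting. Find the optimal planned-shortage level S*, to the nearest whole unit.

Annual demand D = 120 × 300 = 36,000.
With planned backorders, Q* = √(2DS/H) · √((H+B)/B).
√(2DS/H) = √(2 × 36,000 × 97.9 / 9.43) = 864.573.
√((H+B)/B) = √((9.43+69.7)/69.7) = 1.0655.
Q* ≈ 921.204.
S* = Q* · H/(H+B) = 921.204 × 9.43/79.13 ≈ 109.781.

S* ≈ 110 vials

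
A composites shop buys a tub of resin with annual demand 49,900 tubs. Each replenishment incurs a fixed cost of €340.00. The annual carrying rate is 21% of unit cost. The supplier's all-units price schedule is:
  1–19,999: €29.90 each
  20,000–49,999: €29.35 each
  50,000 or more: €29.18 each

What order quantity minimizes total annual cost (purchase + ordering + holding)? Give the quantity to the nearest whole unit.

Holding cost per unit per year at price C is H = 0.21·C.
Candidates are each tier's EOQ (if it falls in that tier) and each price-break quantity.
EOQ at €29.90 = 2324.7 (feasible in tier 1): TC = 49,900×€29.90 + (49,900/2324.7)×340 + (2324.7/2)×0.21×€29.90 = €1,506,606.54.
EOQ at €29.35 = 2346.3 < 20000, so use break Q=20000: TC = 49,900×€29.35 + (49,900/20000.0)×340 + (20000.0/2)×0.21×€29.35 = €1,527,048.30.
EOQ at €29.18 = 2353.2 < 50000, so use break Q=50000: TC = 49,900×€29.18 + (49,900/50000.0)×340 + (50000.0/2)×0.21×€29.18 = €1,609,616.32.
Lowest total cost is €1,506,606.54 at Q = 2324.7.

Q* ≈ 2,325 tubs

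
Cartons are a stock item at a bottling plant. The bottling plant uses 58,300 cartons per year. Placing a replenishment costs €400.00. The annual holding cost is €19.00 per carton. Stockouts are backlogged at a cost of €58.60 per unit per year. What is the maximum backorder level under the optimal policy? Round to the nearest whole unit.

With planned backorders, Q* = √(2DS/H) · √((H+B)/B).
√(2DS/H) = √(2 × 58,300 × 400 / 19) = 1566.760.
√((H+B)/B) = √((19+58.6)/58.6) = 1.1508.
Q* ≈ 1802.953.
S* = Q* · H/(H+B) = 1802.953 × 19/77.6 ≈ 441.445.

S* ≈ 441 cartons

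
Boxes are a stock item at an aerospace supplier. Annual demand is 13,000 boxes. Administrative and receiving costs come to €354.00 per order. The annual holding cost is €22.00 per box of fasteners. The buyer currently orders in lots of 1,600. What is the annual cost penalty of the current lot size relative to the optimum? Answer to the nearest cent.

Extra cost ≈ €6,246.42 per year

EOQ = √(2DS/H) = √(2 × 13,000 × 354 / 22) ≈ 646.81.
Cost at Q* = (D/Q*)S + (Q*/2)H = √(2DSH) ≈ €14,229.83.
Cost at Q = 1,600: (13,000/1,600)×354 + (1,600/2)×22 = €2,876.25 + €17,600.00 = €20,476.25.
Excess = €20,476.25 − €14,229.83 = €6,246.42.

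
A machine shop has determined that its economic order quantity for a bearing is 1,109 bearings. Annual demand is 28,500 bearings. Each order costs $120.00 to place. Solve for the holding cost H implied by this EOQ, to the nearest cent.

H ≈ $5.56

The basic EOQ model gives Q* = √(2DS/H); rearrange for the unknown.
From Q* = √(2DS/H): H = 2DS / Q*² = 2 × 28,500 × 120 / 1,109² = 5.5615.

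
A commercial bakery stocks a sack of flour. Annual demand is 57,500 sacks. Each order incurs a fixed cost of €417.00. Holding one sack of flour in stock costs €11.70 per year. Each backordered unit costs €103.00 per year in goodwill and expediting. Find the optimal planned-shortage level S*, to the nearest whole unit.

With planned backorders, Q* = √(2DS/H) · √((H+B)/B).
√(2DS/H) = √(2 × 57,500 × 417 / 11.7) = 2024.529.
√((H+B)/B) = √((11.7+103)/103) = 1.0553.
Q* ≈ 2136.422.
S* = Q* · H/(H+B) = 2136.422 × 11.7/114.7 ≈ 217.926.

S* ≈ 218 sacks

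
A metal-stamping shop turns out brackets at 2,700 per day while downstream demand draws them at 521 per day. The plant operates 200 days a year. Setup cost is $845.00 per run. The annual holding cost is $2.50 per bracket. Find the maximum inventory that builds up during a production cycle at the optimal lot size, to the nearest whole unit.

I_max ≈ 7,540 brackets

Annual demand D = 521 × 200 = 104,200.
Production build-up factor (1 − d/p) = 1 − 521/2,700 = 0.8070.
Q* = √(2DS / (H(1 − d/p))) = √(2 × 104,200 × 845 / (2.5 × 0.8070)).
= √(176,098,000 / 2.0176) ≈ 9342.443.
Maximum inventory = Q*(1 − d/p) = 9342.443 × 0.8070 ≈ 7539.698.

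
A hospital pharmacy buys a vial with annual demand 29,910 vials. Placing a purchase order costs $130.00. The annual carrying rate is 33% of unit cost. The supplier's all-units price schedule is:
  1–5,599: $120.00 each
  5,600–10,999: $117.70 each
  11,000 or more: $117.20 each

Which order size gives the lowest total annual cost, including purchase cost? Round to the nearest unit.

Holding cost per unit per year at price C is H = 0.33·C.
For each price level, check whether its EOQ is feasible; otherwise the best quantity at that price is the breakpoint.
EOQ at $120.00 = 443.1 (feasible in tier 1): TC = 29,910×$120.00 + (29,910/443.1)×130 + (443.1/2)×0.33×$120.00 = $3,606,748.60.
EOQ at $117.70 = 447.5 < 5600, so use break Q=5600: TC = 29,910×$117.70 + (29,910/5600.0)×130 + (5600.0/2)×0.33×$117.70 = $3,629,856.14.
EOQ at $117.20 = 448.4 < 11000, so use break Q=11000: TC = 29,910×$117.20 + (29,910/11000.0)×130 + (11000.0/2)×0.33×$117.20 = $3,718,523.48.
Lowest total cost is $3,606,748.60 at Q = 443.1.

Q* ≈ 443 vials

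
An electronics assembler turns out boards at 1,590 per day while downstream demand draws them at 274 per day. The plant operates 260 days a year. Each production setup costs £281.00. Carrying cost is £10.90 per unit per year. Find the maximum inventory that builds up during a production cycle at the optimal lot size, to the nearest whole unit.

Annual demand D = 274 × 260 = 71,240.
Production build-up factor (1 − d/p) = 1 − 274/1,590 = 0.8277.
Q* = √(2DS / (H(1 − d/p))) = √(2 × 71,240 × 281 / (10.9 × 0.8277)).
= √(40,036,880 / 9.0216) ≈ 2106.626.
Maximum inventory = Q*(1 − d/p) = 2106.626 × 0.8277 ≈ 1743.598.

I_max ≈ 1,744 boards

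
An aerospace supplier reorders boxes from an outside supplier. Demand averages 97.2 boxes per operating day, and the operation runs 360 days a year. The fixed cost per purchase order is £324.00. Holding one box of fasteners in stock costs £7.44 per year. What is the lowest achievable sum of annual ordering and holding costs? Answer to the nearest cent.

TC* ≈ £12,988.48

Annual demand D = 97.2 × 360 = 34,992.
EOQ = √(2DS/H) = √(2 × 34,992 × 324 / 7.44) ≈ 1745.76.
At the optimum the two cost components are equal, so total cost = 2·(Q*/2)H = Q*·H.
Minimum total = √(2DSH) = √(2 × 34,992 × 324 × 7.44) ≈ 12988.481.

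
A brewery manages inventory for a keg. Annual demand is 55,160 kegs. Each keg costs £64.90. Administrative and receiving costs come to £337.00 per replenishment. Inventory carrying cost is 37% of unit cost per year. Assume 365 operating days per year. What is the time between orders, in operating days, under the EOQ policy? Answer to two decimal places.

Holding cost H = 0.37 × £64.90 = £24.0130 per unit per year.
EOQ = √(2DS/H) = √(2 × 55,160 × 337 / 24.013) ≈ 1244.28.
Cycle time = Q*/D × 365 = 1244.28 / 55,160 × 365 ≈ 8.234 days.

T ≈ 8.23 days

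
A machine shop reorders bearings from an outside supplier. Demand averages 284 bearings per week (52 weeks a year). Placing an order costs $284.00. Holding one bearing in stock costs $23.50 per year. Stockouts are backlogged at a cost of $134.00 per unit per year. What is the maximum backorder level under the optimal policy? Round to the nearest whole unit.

Annual demand D = 284 × 52 = 14,768.
With planned backorders, Q* = √(2DS/H) · √((H+B)/B).
√(2DS/H) = √(2 × 14,768 × 284 / 23.5) = 597.449.
√((H+B)/B) = √((23.5+134)/134) = 1.0841.
Q* ≈ 647.722.
S* = Q* · H/(H+B) = 647.722 × 23.5/157.5 ≈ 96.644.

S* ≈ 97 bearings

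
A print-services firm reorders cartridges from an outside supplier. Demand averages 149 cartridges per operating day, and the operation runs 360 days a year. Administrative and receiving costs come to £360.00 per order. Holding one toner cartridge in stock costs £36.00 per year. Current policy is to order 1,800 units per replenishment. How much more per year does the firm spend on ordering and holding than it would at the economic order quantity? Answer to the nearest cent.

Annual demand D = 149 × 360 = 53,640.
EOQ = √(2DS/H) = √(2 × 53,640 × 360 / 36) ≈ 1035.76.
Cost at Q* = (D/Q*)S + (Q*/2)H = √(2DSH) ≈ £37,287.38.
Cost at Q = 1,800: (53,640/1,800)×360 + (1,800/2)×36 = £10,728.00 + £32,400.00 = £43,128.00.
Excess = £43,128.00 − £37,287.38 = £5,840.62.

Extra cost ≈ £5,840.62 per year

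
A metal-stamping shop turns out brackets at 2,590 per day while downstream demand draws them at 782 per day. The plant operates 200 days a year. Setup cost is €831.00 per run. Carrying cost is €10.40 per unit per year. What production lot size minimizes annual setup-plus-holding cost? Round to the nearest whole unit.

Annual demand D = 782 × 200 = 156,400.
Production build-up factor (1 − d/p) = 1 − 782/2,590 = 0.6981.
Q* = √(2DS / (H(1 − d/p))) = √(2 × 156,400 × 831 / (10.4 × 0.6981)).
= √(259,936,800 / 7.2599) ≈ 5983.673.

Q* ≈ 5,984 brackets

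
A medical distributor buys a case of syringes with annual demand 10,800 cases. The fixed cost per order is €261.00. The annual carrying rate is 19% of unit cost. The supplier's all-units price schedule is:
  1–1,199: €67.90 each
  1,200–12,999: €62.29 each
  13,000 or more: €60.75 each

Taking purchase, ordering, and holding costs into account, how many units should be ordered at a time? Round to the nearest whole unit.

Q* ≈ 1,200 cases

Holding cost per unit per year at price C is H = 0.19·C.
Candidates are each tier's EOQ (if it falls in that tier) and each price-break quantity.
EOQ at €67.90 = 661.1 (feasible in tier 1): TC = 10,800×€67.90 + (10,800/661.1)×261 + (661.1/2)×0.19×€67.90 = €741,848.23.
EOQ at €62.29 = 690.2 < 1200, so use break Q=1200: TC = 10,800×€62.29 + (10,800/1200.0)×261 + (1200.0/2)×0.19×€62.29 = €682,182.06.
EOQ at €60.75 = 698.9 < 13000, so use break Q=13000: TC = 10,800×€60.75 + (10,800/13000.0)×261 + (13000.0/2)×0.19×€60.75 = €731,343.08.
Lowest total cost is €682,182.06 at Q = 1200.0.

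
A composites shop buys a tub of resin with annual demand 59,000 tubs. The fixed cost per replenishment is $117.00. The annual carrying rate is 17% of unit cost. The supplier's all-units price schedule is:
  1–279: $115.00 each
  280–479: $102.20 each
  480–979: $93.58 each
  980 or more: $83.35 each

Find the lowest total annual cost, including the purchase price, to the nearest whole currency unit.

TC* ≈ $4,931,637

Holding cost per unit per year at price C is H = 0.17·C.
For each price level, check whether its EOQ is feasible; otherwise the best quantity at that price is the breakpoint.
Tier 1 ($115.00): EOQ = 840.4 exceeds tier's upper bound 279, so this tier is dominated.
Tier 2 ($102.20): EOQ = 891.4 exceeds tier's upper bound 479, so this tier is dominated.
EOQ at $93.58 = 931.6 (feasible in tier 3): TC = 59,000×$93.58 + (59,000/931.6)×117 + (931.6/2)×0.17×$93.58 = $5,536,040.06.
EOQ at $83.35 = 987.1 (feasible in tier 4): TC = 59,000×$83.35 + (59,000/987.1)×117 + (987.1/2)×0.17×$83.35 = $4,931,636.57.
Lowest total cost among the candidates is at Q = 987.1.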